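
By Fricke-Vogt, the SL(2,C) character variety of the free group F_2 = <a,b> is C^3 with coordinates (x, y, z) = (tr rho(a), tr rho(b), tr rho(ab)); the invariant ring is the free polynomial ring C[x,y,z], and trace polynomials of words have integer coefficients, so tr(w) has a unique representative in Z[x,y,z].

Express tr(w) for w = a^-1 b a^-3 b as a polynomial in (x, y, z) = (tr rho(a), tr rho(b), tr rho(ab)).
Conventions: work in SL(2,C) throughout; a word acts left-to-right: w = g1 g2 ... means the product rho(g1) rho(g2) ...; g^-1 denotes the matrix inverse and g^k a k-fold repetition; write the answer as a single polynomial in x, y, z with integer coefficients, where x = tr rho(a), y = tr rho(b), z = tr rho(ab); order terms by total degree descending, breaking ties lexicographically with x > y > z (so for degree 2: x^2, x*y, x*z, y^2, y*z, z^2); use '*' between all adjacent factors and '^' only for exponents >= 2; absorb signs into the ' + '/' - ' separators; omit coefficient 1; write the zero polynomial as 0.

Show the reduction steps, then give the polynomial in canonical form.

x^4*y^2 - 2*x^3*y*z - 2*x^2*y^2 + x^2*z^2 + 3*x*y*z - x^2 - z^2 + 2

trace(b^2) = trace(b) * trace(b) - trace(1)  (reduce the b square) = y^2 - 2
trace(b^2 a) = trace(b) * trace(a b) - trace(a)  (reduce the b square) = y*z - x
and trace(b^2 a^-1) = trace(b^2) * trace(a) - trace(b^2 a)  (eliminate a^-1) = x*y^2 - y*z - x
trace(a^-2 b^2) = trace(b^2 a^-1) * trace(a) - trace(b^2)  (eliminate a^-1) = x^2*y^2 - x*y*z - x^2 - y^2 + 2
trace(b a^-3 b) = trace(a^-2 b^2) * trace(a) - trace(a^-2 b^2 a)  (eliminate a^-1) = x^3*y^2 - x^2*y*z - x^3 - 2*x*y^2 + y*z + 3*x
trace(b a b a) = trace(a b) * trace(a b) - trace(1)  (split on a) = z^2 - 2
trace(a^-1 b a b) = trace(b a b) * trace(a) - trace(b a b a)  (eliminate a^-1) = x*y*z - x^2 - z^2 + 2
next, trace(a^-1 b a b a^-1) = trace(a^-1 b a b) * trace(a) - trace(a^-1 b a b a)  (eliminate a^-1) = x^2*y*z - x^3 - x*z^2 - y*z + 3*x
next, trace(b a^-3 b a) = trace(a^-1 b a b a^-1) * trace(a) - trace(a^-1 b a b)  (eliminate a^-1) = x^3*y*z - x^4 - x^2*z^2 - 2*x*y*z + 4*x^2 + z^2 - 2
and trace(a^-1 b a^-3 b) = trace(b a^-3 b) * trace(a) - trace(b a^-3 b a)  (eliminate a^-1) = x^4*y^2 - 2*x^3*y*z - 2*x^2*y^2 + x^2*z^2 + 3*x*y*z - x^2 - z^2 + 2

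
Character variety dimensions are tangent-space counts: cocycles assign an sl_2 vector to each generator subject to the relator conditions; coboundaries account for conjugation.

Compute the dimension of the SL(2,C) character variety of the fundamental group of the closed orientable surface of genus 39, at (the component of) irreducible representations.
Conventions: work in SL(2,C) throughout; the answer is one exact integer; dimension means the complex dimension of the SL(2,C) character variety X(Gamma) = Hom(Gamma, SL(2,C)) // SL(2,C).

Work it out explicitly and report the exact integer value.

pi_1 of the closed genus-39 surface has 78 generators bound by the single product-of-commutators relator.
Before the relator condition, cocycle space has dim 3*78 = 234.
H^2 = coker(d_2) is dual to H^0 = 0 at irreducible rho (Poincare duality), so d_2 is onto: dim Z^1 = 231.
Coboundaries contribute dim B^1 = 3 (injective at irreducible rho).
Hence dim X = 231 - 3 = 228.

228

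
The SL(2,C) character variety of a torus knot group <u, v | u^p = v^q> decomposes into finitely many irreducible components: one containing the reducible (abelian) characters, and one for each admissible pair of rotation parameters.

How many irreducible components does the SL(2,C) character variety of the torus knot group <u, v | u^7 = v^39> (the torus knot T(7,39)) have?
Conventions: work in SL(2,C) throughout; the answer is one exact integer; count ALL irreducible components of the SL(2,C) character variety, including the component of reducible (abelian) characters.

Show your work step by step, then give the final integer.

Gamma = < u, v | u^7 = v^39 > (torus knot T(7,39)); the central element u^7 = v^39 acts as +I or -I in any irreducible SL(2,C) representation.
So on each irreducible component the traces are pinned: tr(u) = 2*cos(pi*alpha/7) with 1 <= alpha <= 6, tr(v) = 2*cos(pi*beta/39) with 1 <= beta <= 38.
Consistency of u^7 = (-1)^alpha I with v^39 = (-1)^beta I forces alpha = beta (mod 2).
Counting: 3 odd alphas x 19 odd betas + 3 even alphas x 19 even betas = 57 + 57 = 114.
Total: 114 irreducible-character components + 1 reducible (abelian) component = 115.

115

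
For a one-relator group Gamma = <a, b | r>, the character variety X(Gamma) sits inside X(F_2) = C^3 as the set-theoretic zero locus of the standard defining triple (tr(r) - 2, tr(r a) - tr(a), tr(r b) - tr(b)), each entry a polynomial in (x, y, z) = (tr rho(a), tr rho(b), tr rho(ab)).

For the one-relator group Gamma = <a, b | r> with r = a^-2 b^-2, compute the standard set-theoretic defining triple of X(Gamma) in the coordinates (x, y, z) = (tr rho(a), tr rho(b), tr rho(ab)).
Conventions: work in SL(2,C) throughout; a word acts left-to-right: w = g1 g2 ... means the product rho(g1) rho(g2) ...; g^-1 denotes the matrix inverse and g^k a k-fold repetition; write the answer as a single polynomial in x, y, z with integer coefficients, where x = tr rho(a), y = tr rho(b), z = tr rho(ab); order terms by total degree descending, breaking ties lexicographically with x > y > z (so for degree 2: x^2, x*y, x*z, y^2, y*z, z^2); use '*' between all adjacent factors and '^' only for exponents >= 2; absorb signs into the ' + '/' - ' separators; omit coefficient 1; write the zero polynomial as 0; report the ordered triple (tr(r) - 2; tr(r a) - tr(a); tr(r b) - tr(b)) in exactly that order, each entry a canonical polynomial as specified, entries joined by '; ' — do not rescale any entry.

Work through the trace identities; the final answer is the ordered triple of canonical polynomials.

tr(b^-1) = tr(b) = y
tr(b^-1 a) = tr(a) * tr(b) - tr(a b)   [inverse elimination on b] = x*y - z
apply: tr(a^-1 b^-1) = tr(b^-1) * tr(a) - tr(b^-1 a)   [inverse elimination on a] = z
apply: tr(b^-1 a^-2) = tr(a^-1 b^-1) * tr(a) - tr(a^-1 b^-1 a)   [inverse elimination on a] = x*z - y
apply: tr(a^-2) = tr(a^-1) * tr(a) - tr(1)   [inverse elimination on a] = x^2 - 2
use: tr(a^-2 b^-2) = tr(b^-1 a^-2) * tr(b) - tr(b^-1 a^-2 b)   [inverse elimination on b] = x*y*z - x^2 - y^2 + 2
tr(b^-2) = tr(b^-1) * tr(b) - tr(1)   [inverse elimination on b] = y^2 - 2
use: tr(b^-2 a) = tr(b^-1 a) * tr(b) - tr(b^-1 a b)   [inverse elimination on b] = x*y^2 - y*z - x
tr(a^-1 b^-2) = tr(b^-2) * tr(a) - tr(b^-2 a)   [inverse elimination on a] = y*z - x
assemble the triple (tr(r) - 2; tr(r a) - x; tr(r b) - y)

x*y*z - x^2 - y^2; y*z - 2*x; x*z - 2*y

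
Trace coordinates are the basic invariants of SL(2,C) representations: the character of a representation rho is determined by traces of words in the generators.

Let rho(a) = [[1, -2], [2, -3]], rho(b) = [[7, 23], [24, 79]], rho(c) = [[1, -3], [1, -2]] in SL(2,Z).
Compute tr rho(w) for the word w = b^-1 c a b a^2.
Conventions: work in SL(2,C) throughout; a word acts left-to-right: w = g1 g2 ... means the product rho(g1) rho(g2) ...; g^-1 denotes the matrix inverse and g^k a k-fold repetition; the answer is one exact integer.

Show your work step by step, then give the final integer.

rho(b^-1) = [[79, -23], [-24, 7]]
... * rho(c) = [[1, -3], [1, -2]]  ->  [[56, -191], [-17, 58]]
... * rho(a) = [[1, -2], [2, -3]]  ->  [[-326, 461], [99, -140]]
... * rho(b) = [[7, 23], [24, 79]]  ->  [[8782, 28921], [-2667, -8783]]
... * rho(a) = [[1, -2], [2, -3]]  ->  [[66624, -104327], [-20233, 31683]]
... * rho(a) = [[1, -2], [2, -3]]  ->  [[-142030, 179733], [43133, -54583]]
tr = -142030 + -54583 = -196613

-196613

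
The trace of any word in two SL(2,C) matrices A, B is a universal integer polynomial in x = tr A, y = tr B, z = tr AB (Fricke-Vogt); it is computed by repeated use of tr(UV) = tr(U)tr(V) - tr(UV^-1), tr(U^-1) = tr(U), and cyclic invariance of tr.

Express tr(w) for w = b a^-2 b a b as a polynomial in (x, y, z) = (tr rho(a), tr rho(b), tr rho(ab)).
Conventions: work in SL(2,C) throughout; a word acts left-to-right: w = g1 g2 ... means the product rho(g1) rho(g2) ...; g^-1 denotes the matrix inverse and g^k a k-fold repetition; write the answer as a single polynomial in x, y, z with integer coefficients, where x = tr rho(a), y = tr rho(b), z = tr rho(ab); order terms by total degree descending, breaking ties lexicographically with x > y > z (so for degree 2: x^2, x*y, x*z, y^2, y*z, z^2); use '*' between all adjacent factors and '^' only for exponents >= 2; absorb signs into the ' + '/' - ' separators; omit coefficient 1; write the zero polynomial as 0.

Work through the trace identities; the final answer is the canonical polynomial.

x^2*y^2*z - x^3*y - x*y*z^2 - y^2*z + 2*x*y + z

tr(b a b) = tr(b) tr(a b) - tr(a)   [square of b] = y*z - x
tr(b a b^2) = tr(b) tr(b a b) - tr(b a)   [square of b] = y^2*z - x*y - z
tr(a b a b) = tr(a b) tr(a b) - tr(1)   [split at a repeated a] = z^2 - 2
tr(a b a) = tr(a) tr(b a) - tr(b)   [square of a] = x*z - y
tr(b a b^2 a) = tr(b) tr(a b a b) - tr(a b a)   [square of b] = y*z^2 - x*z - y
tr(a^-1 b a b^2) = tr(b a b^2) tr(a) - tr(b a b^2 a)   [inverse elimination on a] = x*y^2*z - x^2*y - y*z^2 + y
tr(b a^-2 b a b) = tr(a^-1 b a b^2) tr(a) - tr(a^-1 b a b^2 a)   [inverse elimination on a] = x^2*y^2*z - x^3*y - x*y*z^2 - y^2*z + 2*x*y + z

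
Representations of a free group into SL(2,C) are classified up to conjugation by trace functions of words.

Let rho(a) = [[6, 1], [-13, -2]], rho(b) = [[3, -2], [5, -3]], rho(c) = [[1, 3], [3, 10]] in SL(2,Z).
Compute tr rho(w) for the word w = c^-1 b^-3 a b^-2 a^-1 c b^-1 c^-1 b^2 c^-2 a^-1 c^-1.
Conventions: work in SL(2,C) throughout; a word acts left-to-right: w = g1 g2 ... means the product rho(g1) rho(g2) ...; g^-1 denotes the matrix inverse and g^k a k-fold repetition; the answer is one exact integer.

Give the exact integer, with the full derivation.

-29392808

rho(c^-1) = [[10, -3], [-3, 1]]
... * rho(b^-1) = [[-3, 2], [-5, 3]]  ->  [[-15, 11], [4, -3]]
... * rho(b^-1) = [[-3, 2], [-5, 3]]  ->  [[-10, 3], [3, -1]]
... * rho(b^-1) = [[-3, 2], [-5, 3]]  ->  [[15, -11], [-4, 3]]
... * rho(a) = [[6, 1], [-13, -2]]  ->  [[233, 37], [-63, -10]]
... * rho(b^-1) = [[-3, 2], [-5, 3]]  ->  [[-884, 577], [239, -156]]
... * rho(b^-1) = [[-3, 2], [-5, 3]]  ->  [[-233, -37], [63, 10]]
... * rho(a^-1) = [[-2, -1], [13, 6]]  ->  [[-15, 11], [4, -3]]
... * rho(c) = [[1, 3], [3, 10]]  ->  [[18, 65], [-5, -18]]
... * rho(b^-1) = [[-3, 2], [-5, 3]]  ->  [[-379, 231], [105, -64]]
... * rho(c^-1) = [[10, -3], [-3, 1]]  ->  [[-4483, 1368], [1242, -379]]
... * rho(b) = [[3, -2], [5, -3]]  ->  [[-6609, 4862], [1831, -1347]]
... * rho(b) = [[3, -2], [5, -3]]  ->  [[4483, -1368], [-1242, 379]]
... * rho(c^-1) = [[10, -3], [-3, 1]]  ->  [[48934, -14817], [-13557, 4105]]
... * rho(c^-1) = [[10, -3], [-3, 1]]  ->  [[533791, -161619], [-147885, 44776]]
... * rho(a^-1) = [[-2, -1], [13, 6]]  ->  [[-3168629, -1503505], [877858, 416541]]
... * rho(c^-1) = [[10, -3], [-3, 1]]  ->  [[-27175775, 8002382], [7528957, -2217033]]
tr = -27175775 + -2217033 = -29392808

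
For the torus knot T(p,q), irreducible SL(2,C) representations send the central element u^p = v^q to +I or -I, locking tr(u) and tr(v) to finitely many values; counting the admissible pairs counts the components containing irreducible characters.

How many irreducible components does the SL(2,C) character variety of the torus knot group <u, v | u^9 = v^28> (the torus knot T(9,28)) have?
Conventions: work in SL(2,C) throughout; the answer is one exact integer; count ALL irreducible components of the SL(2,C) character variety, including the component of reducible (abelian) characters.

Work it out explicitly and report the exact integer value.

109

For T(9,28): irreducibility forces the central element u^9 = v^28 to one of +I, -I.
On an irreducible component, tr(u) is locked at 2*cos(pi*alpha/9) for some alpha in 1..8, and tr(v) at 2*cos(pi*beta/28) for some beta in 1..27.
The two central values (-1)^alpha I and (-1)^beta I must be the same matrix, so alpha and beta share a parity.
count pairs: odd alpha (4 choices) x odd beta (14), plus even alpha (4) x even beta (13): 4*14 + 4*13 = 108.
components with irreducible characters: 108; plus the single component of reducible (abelian) characters: total 109.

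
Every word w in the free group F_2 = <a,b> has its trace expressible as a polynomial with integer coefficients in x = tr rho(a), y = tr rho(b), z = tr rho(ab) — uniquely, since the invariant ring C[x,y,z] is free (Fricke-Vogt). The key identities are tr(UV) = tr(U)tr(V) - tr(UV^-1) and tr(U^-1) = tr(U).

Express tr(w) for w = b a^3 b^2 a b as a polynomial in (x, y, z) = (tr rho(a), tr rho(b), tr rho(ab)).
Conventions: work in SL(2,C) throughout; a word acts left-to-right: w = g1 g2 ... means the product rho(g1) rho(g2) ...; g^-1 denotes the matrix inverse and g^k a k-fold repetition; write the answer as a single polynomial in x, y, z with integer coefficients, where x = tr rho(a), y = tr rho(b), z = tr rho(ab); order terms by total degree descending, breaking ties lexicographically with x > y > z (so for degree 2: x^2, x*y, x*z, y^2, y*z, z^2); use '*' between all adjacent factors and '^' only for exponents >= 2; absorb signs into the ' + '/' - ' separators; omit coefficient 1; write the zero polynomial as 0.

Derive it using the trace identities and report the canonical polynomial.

next, tr(a b a b) = tr(a b)*tr(a b) - tr(1)   [split at repeated a] = z^2 - 2
and tr(a b a) = tr(a)*tr(b a) - tr(b) = x*z - y
tr(b^2 a b a) = tr(b)*tr(a b a b) - tr(a b a) = y*z^2 - x*z - y
tr(a b^2) = tr(b)*tr(a b) - tr(a) = y*z - x
tr(b^2 a b) = tr(b)*tr(a b^2) - tr(a b) = y^2*z - x*y - z
and tr(a^2 b^2 a b) = tr(a)*tr(b^2 a b a) - tr(b^2 a b) = x*y*z^2 - x^2*z - y^2*z + z
and tr(a^3 b) = tr(a)*tr(b a^2) - tr(b a) = x^2*z - x*y - z
and tr(a^2) = tr(a)*tr(a) - tr(1) = x^2 - 2
next, tr(a^3) = tr(a)*tr(a^2) - tr(a) = x^3 - 3*x
tr(a^2 b^2 a) = tr(b)*tr(a^3 b) - tr(a^3) = x^2*y*z - x^3 - x*y^2 - y*z + 3*x
and tr(a b^2 a b^2 a) = tr(b)*tr(a^2 b^2 a b) - tr(a^2 b^2 a) = x*y^2*z^2 - 2*x^2*y*z - y^3*z + x^3 + x*y^2 + 2*y*z - 3*x
and tr(b^2) = tr(b)*tr(b) - tr(1) = y^2 - 2
tr(a b^2 a) = tr(a)*tr(b^2 a) - tr(b^2) = x*y*z - x^2 - y^2 + 2
and tr(a b^2 a b^2) = tr(b)*tr(a b^2 a b) - tr(a b^2 a) = y^2*z^2 - 2*x*y*z + x^2 - 2
and tr(b a^3 b^2 a b) = tr(a)*tr(a b^2 a b^2 a) - tr(a b^2 a b^2) = x^2*y^2*z^2 - 2*x^3*y*z - x*y^3*z + x^4 + x^2*y^2 - y^2*z^2 + 4*x*y*z - 4*x^2 + 2

x^2*y^2*z^2 - 2*x^3*y*z - x*y^3*z + x^4 + x^2*y^2 - y^2*z^2 + 4*x*y*z - 4*x^2 + 2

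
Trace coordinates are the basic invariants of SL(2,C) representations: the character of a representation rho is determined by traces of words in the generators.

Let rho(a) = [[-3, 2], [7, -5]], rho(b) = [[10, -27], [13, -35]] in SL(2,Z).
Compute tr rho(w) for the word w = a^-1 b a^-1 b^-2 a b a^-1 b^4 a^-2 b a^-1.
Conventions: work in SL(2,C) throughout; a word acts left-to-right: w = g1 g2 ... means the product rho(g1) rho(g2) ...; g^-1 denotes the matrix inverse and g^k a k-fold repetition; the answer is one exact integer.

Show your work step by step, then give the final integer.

1154394251392866790

rho(a^-1) = [[-5, -2], [-7, -3]]
... * rho(b) = [[10, -27], [13, -35]]  ->  [[-76, 205], [-109, 294]]
... * rho(a^-1) = [[-5, -2], [-7, -3]]  ->  [[-1055, -463], [-1513, -664]]
... * rho(b^-1) = [[-35, 27], [-13, 10]]  ->  [[42944, -33115], [61587, -47491]]
... * rho(b^-1) = [[-35, 27], [-13, 10]]  ->  [[-1072545, 828338], [-1538162, 1187939]]
... * rho(a) = [[-3, 2], [7, -5]]  ->  [[9016001, -6286780], [12930059, -9016019]]
... * rho(b) = [[10, -27], [13, -35]]  ->  [[8431870, -23394727], [12092343, -33550928]]
... * rho(a^-1) = [[-5, -2], [-7, -3]]  ->  [[121603739, 53320441], [174394781, 76468098]]
... * rho(b) = [[10, -27], [13, -35]]  ->  [[1909203123, -5149516388], [2738033084, -7385042517]]
... * rho(b) = [[10, -27], [13, -35]]  ->  [[-47851681814, 128684589259], [-68625221881, 184549594827]]
... * rho(b) = [[10, -27], [13, -35]]  ->  [[1194382842227, -3211965215087], [1712892513941, -4606354828158]]
... * rho(b) = [[10, -27], [13, -35]]  ->  [[-29811719373861, 80170445787916], [-42753687626644, 114974321109123]]
... * rho(a^-1) = [[-5, -2], [-7, -3]]  ->  [[-412134523646107, -180887898616026], [-591051809630641, -259415588074081]]
... * rho(a^-1) = [[-5, -2], [-7, -3]]  ->  [[3326887908542717, 1366932743140292], [4771168164671772, 1960350383483525]]
... * rho(b) = [[10, -27], [13, -35]]  ->  [[51039004746250966, -137668619540563579], [73196236632003545, -197433803868061219]]
... * rho(a^-1) = [[-5, -2], [-7, -3]]  ->  [[708485313052690223, 310927849129188805], [1016055443916410808, 445908938340176567]]
tr = 708485313052690223 + 445908938340176567 = 1154394251392866790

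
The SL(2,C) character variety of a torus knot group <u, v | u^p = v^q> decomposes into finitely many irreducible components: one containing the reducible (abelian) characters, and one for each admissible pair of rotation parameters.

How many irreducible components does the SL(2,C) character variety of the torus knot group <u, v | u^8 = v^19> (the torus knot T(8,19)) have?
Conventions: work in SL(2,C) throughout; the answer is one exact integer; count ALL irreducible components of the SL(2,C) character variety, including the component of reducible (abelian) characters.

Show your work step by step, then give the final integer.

64

For T(8,19): irreducibility forces the central element u^8 = v^19 to one of +I, -I.
This locks tr(u) to 2*cos(pi*alpha/8), alpha in 1..7, and tr(v) to 2*cos(pi*beta/19), beta in 1..18, on each component of irreducible characters.
u^8 = (-1)^alpha I and v^19 = (-1)^beta I must agree, so alpha and beta have equal parity.
Counting: 4 odd alphas x 9 odd betas + 3 even alphas x 9 even betas = 36 + 27 = 63.
Total: 63 irreducible-character components + 1 reducible (abelian) component = 64.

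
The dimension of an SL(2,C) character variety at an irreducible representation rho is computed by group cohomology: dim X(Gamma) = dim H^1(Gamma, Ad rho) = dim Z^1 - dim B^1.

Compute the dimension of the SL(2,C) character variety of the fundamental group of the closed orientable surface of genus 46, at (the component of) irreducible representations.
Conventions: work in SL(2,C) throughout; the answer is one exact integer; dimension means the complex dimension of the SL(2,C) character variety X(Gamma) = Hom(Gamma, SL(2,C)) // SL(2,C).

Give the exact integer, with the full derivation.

270

Gamma = pi_1(Sigma_46) = < a_1, b_1, ..., a_46, b_46 | prod [a_i, b_i] > has 2g = 92 generators and 1 relator.
Before the relator condition, cocycle space has dim 3*92 = 276.
At an irreducible rho, H^2 = coker(d_2) vanishes (Poincare duality: H^2 is dual to H^0 = invariants = 0), so d_2 is surjective onto sl_2 and dim Z^1 = 276 - 3 = 273.
Coboundaries contribute dim B^1 = 3 (injective at irreducible rho).
Hence dim X = 273 - 3 = 270.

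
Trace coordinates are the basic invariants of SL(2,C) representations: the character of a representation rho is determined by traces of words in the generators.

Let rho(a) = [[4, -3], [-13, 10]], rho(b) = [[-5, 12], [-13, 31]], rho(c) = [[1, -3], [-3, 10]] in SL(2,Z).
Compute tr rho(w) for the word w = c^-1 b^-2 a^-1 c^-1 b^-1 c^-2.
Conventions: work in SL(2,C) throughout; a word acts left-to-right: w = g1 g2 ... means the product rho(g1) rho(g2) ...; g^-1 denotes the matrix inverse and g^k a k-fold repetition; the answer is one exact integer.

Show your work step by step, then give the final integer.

rho(c^-1) = [[10, 3], [3, 1]]
... * rho(b^-1) = [[31, -12], [13, -5]]  ->  [[349, -135], [106, -41]]
... * rho(b^-1) = [[31, -12], [13, -5]]  ->  [[9064, -3513], [2753, -1067]]
... * rho(a^-1) = [[10, 3], [13, 4]]  ->  [[44971, 13140], [13659, 3991]]
... * rho(c^-1) = [[10, 3], [3, 1]]  ->  [[489130, 148053], [148563, 44968]]
... * rho(b^-1) = [[31, -12], [13, -5]]  ->  [[17087719, -6609825], [5190037, -2007596]]
... * rho(c^-1) = [[10, 3], [3, 1]]  ->  [[151047715, 44653332], [45877582, 13562515]]
... * rho(c^-1) = [[10, 3], [3, 1]]  ->  [[1644437146, 497796477], [499463365, 151195261]]
tr = 1644437146 + 151195261 = 1795632407

1795632407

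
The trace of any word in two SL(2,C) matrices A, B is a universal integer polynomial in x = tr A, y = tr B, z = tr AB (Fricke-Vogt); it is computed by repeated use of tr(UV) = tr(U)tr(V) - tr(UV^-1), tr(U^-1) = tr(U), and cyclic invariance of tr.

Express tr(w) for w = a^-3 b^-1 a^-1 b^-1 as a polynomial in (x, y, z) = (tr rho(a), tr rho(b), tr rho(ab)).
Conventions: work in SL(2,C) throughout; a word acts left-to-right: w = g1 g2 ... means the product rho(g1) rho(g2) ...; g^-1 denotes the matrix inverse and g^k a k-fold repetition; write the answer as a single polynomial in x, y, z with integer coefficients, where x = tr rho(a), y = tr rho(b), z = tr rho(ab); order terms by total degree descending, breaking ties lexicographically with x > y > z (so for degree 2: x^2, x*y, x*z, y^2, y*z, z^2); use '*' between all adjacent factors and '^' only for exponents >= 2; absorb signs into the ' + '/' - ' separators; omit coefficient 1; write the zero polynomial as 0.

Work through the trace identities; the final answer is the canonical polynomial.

trace(a^-1) = trace(a) = x
next, trace(a^-2) = trace(a^-1)*trace(a) - trace(1) = x^2 - 2
and trace(a^-1 b) = trace(b)*trace(a) - trace(b a) = x*y - z
trace(a^-2 b) = trace(a^-1 b)*trace(a) - trace(a^-1 b a) = x^2*y - x*z - y
trace(a^-1 b^-1 a^-1) = trace(a^-2)*trace(b) - trace(a^-2 b) = x*z - y
next, trace(a^-3 b^-1) = trace(a^-1 b^-1 a^-1)*trace(a) - trace(a^-1 b^-1) = x^2*z - x*y - z
trace(a^-1 b^-1 a^-3) = trace(a^-3 b^-1)*trace(a) - trace(a^-3 b^-1 a) = x^3*z - x^2*y - 2*x*z + y
trace(b^2) = trace(b)*trace(b) - trace(1) = y^2 - 2
trace(b^2 a) = trace(b)*trace(a b) - trace(a) = y*z - x
and trace(b a^-1 b) = trace(b^2)*trace(a) - trace(b^2 a) = x*y^2 - y*z - x
and trace(b a b a) = trace(b a)*trace(b a) - trace(1) = z^2 - 2
trace(b a^-1 b a) = trace(b a b)*trace(a) - trace(b a b a) = x*y*z - x^2 - z^2 + 2
next, trace(a^-1 b a^-1 b) = trace(b a^-1 b)*trace(a) - trace(b a^-1 b a) = x^2*y^2 - 2*x*y*z + z^2 - 2
and trace(a^-1 b a^-1 b^-1) = trace(a^-1 b a^-1)*trace(b) - trace(a^-1 b a^-1 b) = x*y*z - y^2 - z^2 + 2
trace(a^-1 b a^-1 b^-1 a^-1) = trace(a^-1 b a^-1 b^-1)*trace(a) - trace(a^-1 b a^-1 b^-1 a) = x^2*y*z - x*y^2 - x*z^2 + x
next, trace(a^-1 b^-1 a^-3 b) = trace(a^-1 b a^-1 b^-1 a^-1)*trace(a) - trace(a^-1 b a^-1 b^-1) = x^3*y*z - x^2*y^2 - x^2*z^2 - x*y*z + x^2 + y^2 + z^2 - 2
trace(a^-3 b^-1 a^-1 b^-1) = trace(a^-1 b^-1 a^-3)*trace(b) - trace(a^-1 b^-1 a^-3 b) = x^2*z^2 - x*y*z - x^2 - z^2 + 2

x^2*z^2 - x*y*z - x^2 - z^2 + 2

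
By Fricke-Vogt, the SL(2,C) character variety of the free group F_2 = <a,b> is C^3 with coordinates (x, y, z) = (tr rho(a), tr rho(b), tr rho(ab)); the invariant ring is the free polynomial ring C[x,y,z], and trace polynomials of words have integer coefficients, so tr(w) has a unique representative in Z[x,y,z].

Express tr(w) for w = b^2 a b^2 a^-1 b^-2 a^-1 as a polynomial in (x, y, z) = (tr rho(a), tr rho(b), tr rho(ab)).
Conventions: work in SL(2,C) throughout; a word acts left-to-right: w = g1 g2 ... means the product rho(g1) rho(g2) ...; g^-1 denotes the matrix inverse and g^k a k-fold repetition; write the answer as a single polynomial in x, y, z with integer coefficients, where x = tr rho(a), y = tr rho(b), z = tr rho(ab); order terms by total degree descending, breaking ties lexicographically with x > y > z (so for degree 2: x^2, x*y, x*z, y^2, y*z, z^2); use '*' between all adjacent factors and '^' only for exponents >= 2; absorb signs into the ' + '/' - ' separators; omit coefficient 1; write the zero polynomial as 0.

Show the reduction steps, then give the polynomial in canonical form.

tr(b a b) = tr(b) * tr(a b) - tr(a) = y*z - x
tr(b^2 a b) = tr(b) * tr(b a b) - tr(b a) = y^2*z - x*y - z
tr(a b a b) = tr(a b) * tr(a b) - tr(1)   [split at repeated a] = z^2 - 2
tr(a b a) = tr(a) * tr(b a) - tr(b) = x*z - y
tr(b^2 a b a) = tr(b) * tr(a b a b) - tr(a b a) = y*z^2 - x*z - y
tr(a^-1 b^2 a b) = tr(b^2 a b) * tr(a) - tr(b^2 a b a) = x*y^2*z - x^2*y - y*z^2 + y
tr(a^2 b^2 a b) = tr(a) * tr(b^2 a b a) - tr(b^2 a b) = x*y*z^2 - x^2*z - y^2*z + z
tr(b^2) = tr(b) * tr(b) - tr(1) = y^2 - 2
tr(a b^2 a) = tr(a) * tr(b^2 a) - tr(b^2) = x*y*z - x^2 - y^2 + 2
tr(a^2 b^2 a) = tr(a) * tr(a b^2 a) - tr(a b^2) = x^2*y*z - x^3 - x*y^2 - y*z + 3*x
tr(a b^2 a b^2 a) = tr(b) * tr(a^2 b^2 a b) - tr(a^2 b^2 a) = x*y^2*z^2 - 2*x^2*y*z - y^3*z + x^3 + x*y^2 + 2*y*z - 3*x
tr(a b a b a b) = tr(a b) * tr(a b a b) - tr(a^-1 b^-1)   [split at repeated a] = z^3 - 3*z
tr(a b a b a) = tr(a) * tr(b a b a) - tr(b a b) = x*z^2 - y*z - x
tr(a b a b^2 a b) = tr(b) * tr(a b a b a b) - tr(a b a b a) = y*z^3 - x*z^2 - 2*y*z + x
tr(a^2 b a) = tr(a) * tr(b a^2) - tr(b a) = x^2*z - x*y - z
tr(a b a b^2 a) = tr(b) * tr(a^2 b a b) - tr(a^2 b a) = x*y*z^2 - x^2*z - y^2*z + z
tr(a b^2 a b^2 a b) = tr(b) * tr(a b a b^2 a b) - tr(a b a b^2 a) = y^2*z^3 - 2*x*y*z^2 + x^2*z - y^2*z + x*y - z
tr(b^2 a b^2 a b^-1 a) = tr(a b^2 a b^2 a) * tr(b) - tr(a b^2 a b^2 a b) = x*y^3*z^2 - 2*x^2*y^2*z - y^4*z - y^2*z^3 + x^3*y + x*y^3 + 2*x*y*z^2 - x^2*z + 3*y^2*z - 4*x*y + z
tr(b^-1 a^-1 b^2 a b^2 a) = tr(b^2 a b^2 a b^-1) * tr(a) - tr(b^2 a b^2 a b^-1 a) = -x*y^3*z^2 + 2*x^2*y^2*z + y^4*z + y^2*z^3 - x^3*y - x*y^3 - x*y*z^2 - 3*y^2*z + 3*x*y - z
tr(b^-1 a^-1 b^2 a b^2 a^-1) = tr(b^-1 a^-1 b^2 a b^2) * tr(a) - tr(b^-1 a^-1 b^2 a b^2 a) = x*y^3*z^2 - x^2*y^2*z - y^4*z - y^2*z^3 + x*y^3 + 3*y^2*z - 2*x*y + z
tr(b^2 a b^2) = tr(b) * tr(b a b^2) - tr(b a b) = y^3*z - x*y^2 - 2*y*z + x
tr(b^2 a b^2 a) = tr(b) * tr(a b^2 a b) - tr(a b^2 a) = y^2*z^2 - 2*x*y*z + x^2 - 2
tr(a^-1 b^2 a b^2) = tr(b^2 a b^2) * tr(a) - tr(b^2 a b^2 a) = x*y^3*z - x^2*y^2 - y^2*z^2 + 2
tr(a^-1 b^2 a b^2 a^-1) = tr(a^-1 b^2 a b^2) * tr(a) - tr(a^-1 b^2 a b^2 a) = x^2*y^3*z - x^3*y^2 - x*y^2*z^2 - y^3*z + x*y^2 + 2*y*z + x
tr(b^2 a b^2 a^-1 b^-2 a^-1) = tr(b^-1 a^-1 b^2 a b^2 a^-1) * tr(b) - tr(b^-1 a^-1 b^2 a b^2 a^-1 b) = x*y^4*z^2 - 2*x^2*y^3*z - y^5*z - y^3*z^3 + x^3*y^2 + x*y^4 + x*y^2*z^2 + 4*y^3*z - 3*x*y^2 - y*z - x

x*y^4*z^2 - 2*x^2*y^3*z - y^5*z - y^3*z^3 + x^3*y^2 + x*y^4 + x*y^2*z^2 + 4*y^3*z - 3*x*y^2 - y*z - x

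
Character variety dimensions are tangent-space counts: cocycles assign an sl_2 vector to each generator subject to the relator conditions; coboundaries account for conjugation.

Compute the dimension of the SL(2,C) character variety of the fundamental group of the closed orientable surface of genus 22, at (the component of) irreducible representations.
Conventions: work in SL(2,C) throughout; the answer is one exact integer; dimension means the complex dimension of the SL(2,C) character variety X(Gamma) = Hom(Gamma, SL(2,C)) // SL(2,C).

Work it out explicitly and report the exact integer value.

pi_1 of the closed genus-22 surface has 44 generators bound by the single product-of-commutators relator.
Before the relator condition, cocycle space has dim 3*44 = 132.
d_2 is surjective at irreducible rho (its cokernel H^2 is dual to H^0 = 0), so dim Z^1 = 132 - 3 = 129.
Coboundaries contribute dim B^1 = 3 (injective at irreducible rho).
Hence dim X = 129 - 3 = 126.

126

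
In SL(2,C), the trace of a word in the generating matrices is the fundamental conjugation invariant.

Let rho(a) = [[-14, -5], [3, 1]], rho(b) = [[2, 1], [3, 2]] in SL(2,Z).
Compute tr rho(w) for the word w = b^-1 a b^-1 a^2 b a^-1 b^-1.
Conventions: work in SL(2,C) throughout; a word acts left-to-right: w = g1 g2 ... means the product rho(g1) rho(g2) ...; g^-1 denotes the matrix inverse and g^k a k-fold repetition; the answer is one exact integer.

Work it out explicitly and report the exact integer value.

-254983

rho(b^-1) = [[2, -1], [-3, 2]]
... * rho(a) = [[-14, -5], [3, 1]]  ->  [[-31, -11], [48, 17]]
... * rho(b^-1) = [[2, -1], [-3, 2]]  ->  [[-29, 9], [45, -14]]
... * rho(a) = [[-14, -5], [3, 1]]  ->  [[433, 154], [-672, -239]]
... * rho(a) = [[-14, -5], [3, 1]]  ->  [[-5600, -2011], [8691, 3121]]
... * rho(b) = [[2, 1], [3, 2]]  ->  [[-17233, -9622], [26745, 14933]]
... * rho(a^-1) = [[1, 5], [-3, -14]]  ->  [[11633, 48543], [-18054, -75337]]
... * rho(b^-1) = [[2, -1], [-3, 2]]  ->  [[-122363, 85453], [189903, -132620]]
tr = -122363 + -132620 = -254983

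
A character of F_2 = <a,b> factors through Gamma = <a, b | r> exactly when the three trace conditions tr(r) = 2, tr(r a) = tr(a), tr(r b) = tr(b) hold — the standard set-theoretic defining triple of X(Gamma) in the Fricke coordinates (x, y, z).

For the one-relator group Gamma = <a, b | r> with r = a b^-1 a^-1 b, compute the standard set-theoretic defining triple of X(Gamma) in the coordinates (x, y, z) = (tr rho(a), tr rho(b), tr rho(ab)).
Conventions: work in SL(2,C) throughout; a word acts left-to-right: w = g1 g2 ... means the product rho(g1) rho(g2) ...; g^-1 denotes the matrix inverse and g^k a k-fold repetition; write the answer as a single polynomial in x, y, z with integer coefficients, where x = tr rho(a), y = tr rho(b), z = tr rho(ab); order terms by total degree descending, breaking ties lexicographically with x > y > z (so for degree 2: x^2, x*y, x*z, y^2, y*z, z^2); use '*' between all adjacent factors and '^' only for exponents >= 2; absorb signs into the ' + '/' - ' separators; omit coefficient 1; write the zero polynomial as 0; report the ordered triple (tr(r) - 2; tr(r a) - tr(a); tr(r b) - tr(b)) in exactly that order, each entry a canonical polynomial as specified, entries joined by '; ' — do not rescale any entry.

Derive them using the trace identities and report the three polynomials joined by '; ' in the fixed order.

-x*y*z + x^2 + y^2 + z^2 - 4; -x^2*y*z + x^3 + x*y^2 + x*z^2 - 4*x; -x*y^2*z + x^2*y + y^3 + y*z^2 - 4*y

tr(a b a) = tr(a) * tr(b a) - tr(b)  (reduce the a square) = x*z - y
tr(a b a b) = tr(b a) * tr(b a) - tr(1)  (split on b) = z^2 - 2
so tr(b a b^-1 a) = tr(a b a) * tr(b) - tr(a b a b)  (eliminate b^-1) = x*y*z - y^2 - z^2 + 2
tr(a b^-1 a^-1 b) = tr(b a b^-1) * tr(a) - tr(b a b^-1 a)  (eliminate a^-1) = -x*y*z + x^2 + y^2 + z^2 - 2
reduce: tr(b^2 a) = tr(b) * tr(a b) - tr(a) = y*z - x
reduce: tr(b^2) = tr(b) * tr(b) - tr(1) = y^2 - 2
so tr(b a^2 b) = tr(a) * tr(b^2 a) - tr(b^2) = x*y*z - x^2 - y^2 + 2
tr(b a^2 b a) = tr(a) * tr(b a b a) - tr(b a b) = x*z^2 - y*z - x
tr(a^-1 b a^2 b) = tr(b a^2 b) * tr(a) - tr(b a^2 b a) = x^2*y*z - x^3 - x*y^2 - x*z^2 + y*z + 3*x
tr(a b^-1 a^-1 b a) = tr(a^-1 b a^2) * tr(b) - tr(a^-1 b a^2 b) = -x^2*y*z + x^3 + x*y^2 + x*z^2 - 3*x
reduce: tr(a b^2 a b) = tr(b) * tr(a b a b) - tr(a b a)  (reduce the b square) = y*z^2 - x*z - y
tr(b^2 a b^-1 a) = tr(a b^2 a) * tr(b) - tr(a b^2 a b)  (eliminate b^-1) = x*y^2*z - x^2*y - y^3 - y*z^2 + x*z + 3*y
reduce: tr(a b^-1 a^-1 b^2) = tr(b^2 a b^-1) * tr(a) - tr(b^2 a b^-1 a)  (eliminate a^-1) = -x*y^2*z + x^2*y + y^3 + y*z^2 - 3*y
assemble the triple (tr(r) - 2; tr(r a) - x; tr(r b) - y)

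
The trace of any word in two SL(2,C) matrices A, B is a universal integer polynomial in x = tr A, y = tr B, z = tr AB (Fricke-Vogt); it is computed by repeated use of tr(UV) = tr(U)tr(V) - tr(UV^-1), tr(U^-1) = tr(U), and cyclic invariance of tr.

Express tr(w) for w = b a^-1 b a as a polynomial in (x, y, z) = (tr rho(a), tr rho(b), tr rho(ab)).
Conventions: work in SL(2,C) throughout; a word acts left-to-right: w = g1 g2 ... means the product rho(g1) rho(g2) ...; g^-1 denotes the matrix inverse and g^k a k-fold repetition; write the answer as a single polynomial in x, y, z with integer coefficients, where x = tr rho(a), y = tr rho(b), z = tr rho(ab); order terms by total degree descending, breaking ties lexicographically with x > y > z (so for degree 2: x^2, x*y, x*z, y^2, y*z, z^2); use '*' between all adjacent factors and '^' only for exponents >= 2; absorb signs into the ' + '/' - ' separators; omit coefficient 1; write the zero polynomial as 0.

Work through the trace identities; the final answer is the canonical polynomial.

reduce: tr(b a b) = tr(b) tr(a b) - tr(a) = y*z - x
so tr(b a b a) = tr(a b) tr(a b) - tr(1) = z^2 - 2
tr(b a^-1 b a) = tr(b a b) tr(a) - tr(b a b a) = x*y*z - x^2 - z^2 + 2

x*y*z - x^2 - z^2 + 2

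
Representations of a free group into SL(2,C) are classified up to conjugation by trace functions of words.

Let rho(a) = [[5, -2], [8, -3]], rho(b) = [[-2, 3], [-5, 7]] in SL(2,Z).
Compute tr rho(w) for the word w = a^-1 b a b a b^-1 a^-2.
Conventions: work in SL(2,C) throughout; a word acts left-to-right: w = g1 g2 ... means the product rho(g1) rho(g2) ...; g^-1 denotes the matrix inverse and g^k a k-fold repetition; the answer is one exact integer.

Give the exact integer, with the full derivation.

43

rho(a^-1) = [[-3, 2], [-8, 5]]
... * rho(b) = [[-2, 3], [-5, 7]]  ->  [[-4, 5], [-9, 11]]
... * rho(a) = [[5, -2], [8, -3]]  ->  [[20, -7], [43, -15]]
... * rho(b) = [[-2, 3], [-5, 7]]  ->  [[-5, 11], [-11, 24]]
... * rho(a) = [[5, -2], [8, -3]]  ->  [[63, -23], [137, -50]]
... * rho(b^-1) = [[7, -3], [5, -2]]  ->  [[326, -143], [709, -311]]
... * rho(a^-1) = [[-3, 2], [-8, 5]]  ->  [[166, -63], [361, -137]]
... * rho(a^-1) = [[-3, 2], [-8, 5]]  ->  [[6, 17], [13, 37]]
tr = 6 + 37 = 43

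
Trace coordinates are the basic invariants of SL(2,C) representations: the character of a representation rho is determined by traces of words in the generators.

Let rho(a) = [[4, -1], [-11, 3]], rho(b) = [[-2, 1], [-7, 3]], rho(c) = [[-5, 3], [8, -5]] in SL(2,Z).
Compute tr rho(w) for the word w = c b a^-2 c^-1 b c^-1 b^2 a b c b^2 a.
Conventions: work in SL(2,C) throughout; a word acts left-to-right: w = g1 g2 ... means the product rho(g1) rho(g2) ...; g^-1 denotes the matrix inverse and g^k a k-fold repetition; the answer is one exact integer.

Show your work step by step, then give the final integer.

rho(c) = [[-5, 3], [8, -5]]
... * rho(b) = [[-2, 1], [-7, 3]]  ->  [[-11, 4], [19, -7]]
... * rho(a^-1) = [[3, 1], [11, 4]]  ->  [[11, 5], [-20, -9]]
... * rho(a^-1) = [[3, 1], [11, 4]]  ->  [[88, 31], [-159, -56]]
... * rho(c^-1) = [[-5, -3], [-8, -5]]  ->  [[-688, -419], [1243, 757]]
... * rho(b) = [[-2, 1], [-7, 3]]  ->  [[4309, -1945], [-7785, 3514]]
... * rho(c^-1) = [[-5, -3], [-8, -5]]  ->  [[-5985, -3202], [10813, 5785]]
... * rho(b) = [[-2, 1], [-7, 3]]  ->  [[34384, -15591], [-62121, 28168]]
... * rho(b) = [[-2, 1], [-7, 3]]  ->  [[40369, -12389], [-72934, 22383]]
... * rho(a) = [[4, -1], [-11, 3]]  ->  [[297755, -77536], [-537949, 140083]]
... * rho(b) = [[-2, 1], [-7, 3]]  ->  [[-52758, 65147], [95317, -117700]]
... * rho(c) = [[-5, 3], [8, -5]]  ->  [[784966, -484009], [-1418185, 874451]]
... * rho(b) = [[-2, 1], [-7, 3]]  ->  [[1818131, -667061], [-3284787, 1205168]]
... * rho(b) = [[-2, 1], [-7, 3]]  ->  [[1033165, -183052], [-1866602, 330717]]
... * rho(a) = [[4, -1], [-11, 3]]  ->  [[6146232, -1582321], [-11104295, 2858753]]
tr = 6146232 + 2858753 = 9004985

9004985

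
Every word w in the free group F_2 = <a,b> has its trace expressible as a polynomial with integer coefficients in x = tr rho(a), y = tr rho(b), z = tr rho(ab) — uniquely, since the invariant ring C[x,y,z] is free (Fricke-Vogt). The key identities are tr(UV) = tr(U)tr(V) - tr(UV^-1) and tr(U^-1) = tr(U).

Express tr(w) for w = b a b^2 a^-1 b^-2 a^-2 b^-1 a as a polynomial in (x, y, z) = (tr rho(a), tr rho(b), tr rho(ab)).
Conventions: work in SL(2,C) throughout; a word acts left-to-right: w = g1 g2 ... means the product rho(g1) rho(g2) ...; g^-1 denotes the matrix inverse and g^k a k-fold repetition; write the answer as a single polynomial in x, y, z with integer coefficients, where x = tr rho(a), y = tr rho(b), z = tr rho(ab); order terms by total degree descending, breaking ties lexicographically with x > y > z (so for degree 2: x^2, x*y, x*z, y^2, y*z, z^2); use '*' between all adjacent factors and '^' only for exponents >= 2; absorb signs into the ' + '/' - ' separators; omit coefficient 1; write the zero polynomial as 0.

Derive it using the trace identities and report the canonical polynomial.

-x^2*y^3*z^3 + 2*x^3*y^2*z^2 + 2*x*y^4*z^2 + x*y^2*z^4 - x^4*y*z - 2*x^2*y^3*z - x^2*y*z^3 - y^5*z - y^3*z^3 - 5*x*y^2*z^2 + 4*x^2*y*z + 5*y^3*z + y*z^3 + x^3 + x*y^2 + x*z^2 - 4*y*z - 3*x

trace(b^2) = trace(b) * trace(b) - trace(1) = y^2 - 2
use: trace(a b a b) = trace(a b) * trace(a b) - trace(1) = z^2 - 2
trace(a b a) = trace(a) * trace(b a) - trace(b) = x*z - y
trace(a b a b^2) = trace(b) * trace(a b a b) - trace(a b a) = y*z^2 - x*z - y
apply: trace(b a b a b^2) = trace(b) * trace(a b a b^2) - trace(a b a b) = y^2*z^2 - x*y*z - y^2 - z^2 + 2
apply: trace(a b a b a b) = trace(a b) * trace(a b a b) - trace(a^-1 b^-1) = z^3 - 3*z
apply: trace(b a b) = trace(b) * trace(a b) - trace(a) = y*z - x
trace(a b a b a) = trace(a) * trace(b a b a) - trace(b a b) = x*z^2 - y*z - x
apply: trace(b a b a b^2 a) = trace(b) * trace(a b a b a b) - trace(a b a b a) = y*z^3 - x*z^2 - 2*y*z + x
trace(b a b a b^2 a^-1) = trace(b a b a b^2) * trace(a) - trace(b a b a b^2 a) = x*y^2*z^2 - x^2*y*z - y*z^3 - x*y^2 + 2*y*z + x
apply: trace(a^-1 b a b a b^2 a^-1) = trace(b a b a b^2 a^-1) * trace(a) - trace(b a b a b^2) = x^2*y^2*z^2 - x^3*y*z - x*y*z^3 - x^2*y^2 - y^2*z^2 + 3*x*y*z + x^2 + y^2 + z^2 - 2
use: trace(b a b a b^3) = trace(b) * trace(b a b a b^2) - trace(b a b a b) = y^3*z^2 - x*y^2*z - y^3 - 2*y*z^2 + x*z + 3*y
use: trace(b a b a b^3 a) = trace(b) * trace(b a b a b a b) - trace(b a b a b a) = y^2*z^3 - x*y*z^2 - 2*y^2*z - z^3 + x*y + 3*z
apply: trace(b a^-1 b a b a b^2) = trace(b a b a b^3) * trace(a) - trace(b a b a b^3 a) = x*y^3*z^2 - x^2*y^2*z - y^2*z^3 - x*y^3 - x*y*z^2 + x^2*z + 2*y^2*z + z^3 + 2*x*y - 3*z
trace(a b a^2) = trace(a) * trace(b a^2) - trace(b a) = x^2*z - x*y - z
trace(a b^2 a b a) = trace(b) * trace(a b a^2 b) - trace(a b a^2) = x*y*z^2 - x^2*z - y^2*z + z
trace(b a b a b^2 a b) = trace(b) * trace(a b^2 a b a b) - trace(a b^2 a b a) = y^2*z^3 - 2*x*y*z^2 + x^2*z - y^2*z + x*y - z
trace(a b a b a b a b) = trace(a b a b a b) * trace(a b) - trace(b a b a) = z^4 - 4*z^2 + 2
trace(a b a b a b a) = trace(a) * trace(b a b a b a) - trace(b a b a b) = x*z^3 - y*z^2 - 2*x*z + y
apply: trace(b a b a b^2 a b a) = trace(b) * trace(a b a b a b a b) - trace(a b a b a b a) = y*z^4 - x*z^3 - 3*y*z^2 + 2*x*z + y
use: trace(b a^-1 b a b a b^2 a) = trace(b a b a b^2 a b) * trace(a) - trace(b a b a b^2 a b a) = x*y^2*z^3 - 2*x^2*y*z^2 - y*z^4 + x^3*z - x*y^2*z + x*z^3 + x^2*y + 3*y*z^2 - 3*x*z - y
use: trace(a^-1 b a b a b^2 a^-1 b) = trace(b a^-1 b a b a b^2) * trace(a) - trace(b a^-1 b a b a b^2 a) = x^2*y^3*z^2 - x^3*y^2*z - 2*x*y^2*z^3 - x^2*y^3 + x^2*y*z^2 + y*z^4 + 3*x*y^2*z + x^2*y - 3*y*z^2 + y
apply: trace(a b a b^2 a^-1 b^-1 a^-1 b) = trace(a^-1 b a b a b^2 a^-1) * trace(b) - trace(a^-1 b a b a b^2 a^-1 b) = x*y^2*z^3 - x^2*y*z^2 - y^3*z^2 - y*z^4 + y^3 + 4*y*z^2 - 3*y
apply: trace(b^-1 a^-1 b^-1 a b a b^2 a^-1) = trace(a b a b^2 a^-1 b^-1 a^-1) * trace(b) - trace(a b a b^2 a^-1 b^-1 a^-1 b) = -x*y^2*z^3 + x^2*y*z^2 + y^3*z^2 + y*z^4 - 4*y*z^2 + y
trace(a b a b^2 a) = trace(b) * trace(a^2 b a b) - trace(a^2 b a) = x*y*z^2 - x^2*z - y^2*z + z
trace(b^-1 a b a b^2 a) = trace(a b a b^2 a) * trace(b) - trace(a b a b^2 a b) = x*y^2*z^2 - x^2*y*z - y^3*z - y*z^3 + x*z^2 + 3*y*z - x
apply: trace(b^-1 a b a b^2 a^-1) = trace(b^-1 a b a b^2) * trace(a) - trace(b^-1 a b a b^2 a) = -x*y^2*z^2 + x^2*y*z + y^3*z + y*z^3 - 3*y*z - x
use: trace(a^-1 b^-1 a b a b^2 a^-1) = trace(b^-1 a b a b^2 a^-1) * trace(a) - trace(b^-1 a b a b^2) = -x^2*y^2*z^2 + x^3*y*z + x*y^3*z + x*y*z^3 - 3*x*y*z - x^2 - z^2 + 2
use: trace(b^-1 a b a b^2 a^-1 b^-2 a^-1) = trace(b^-1 a^-1 b^-1 a b a b^2 a^-1) * trace(b) - trace(b^-1 a^-1 b^-1 a b a b^2 a^-1 b) = -x*y^3*z^3 + 2*x^2*y^2*z^2 + y^4*z^2 + y^2*z^4 - x^3*y*z - x*y^3*z - x*y*z^3 - 4*y^2*z^2 + 3*x*y*z + x^2 + y^2 + z^2 - 2
trace(b^-2 a b a b^2 a) = trace(a b a b^2 a b^-1) * trace(b) - trace(a b a b^2 a) = x*y^3*z^2 - x^2*y^2*z - y^4*z - y^2*z^3 + x^2*z + 4*y^2*z - x*y - z
use: trace(a b a b^2 a^-1 b^-2) = trace(b^-2 a b a b^2) * trace(a) - trace(b^-2 a b a b^2 a) = -x*y^3*z^2 + x^2*y^2*z + y^4*z + y^2*z^3 - 4*y^2*z + z
apply: trace(b^-1 a b a b^2 a^-1 b^-2) = trace(a b a b^2 a^-1 b^-2) * trace(b) - trace(a b a b^2 a^-1 b^-1) = -x*y^4*z^2 + x^2*y^3*z + y^5*z + y^3*z^3 + x*y^2*z^2 - x^2*y*z - 5*y^3*z - y*z^3 + 4*y*z + x
apply: trace(b a b^2 a^-1 b^-2 a^-2 b^-1 a) = trace(b^-1 a b a b^2 a^-1 b^-2 a^-1) * trace(a) - trace(b^-1 a b a b^2 a^-1 b^-2) = -x^2*y^3*z^3 + 2*x^3*y^2*z^2 + 2*x*y^4*z^2 + x*y^2*z^4 - x^4*y*z - 2*x^2*y^3*z - x^2*y*z^3 - y^5*z - y^3*z^3 - 5*x*y^2*z^2 + 4*x^2*y*z + 5*y^3*z + y*z^3 + x^3 + x*y^2 + x*z^2 - 4*y*z - 3*x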